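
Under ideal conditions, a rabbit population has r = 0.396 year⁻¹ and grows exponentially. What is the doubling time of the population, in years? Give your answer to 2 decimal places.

Doubling time t_d = ln(2)/r = 0.6931/0.396 = 1.7504.

1.75 years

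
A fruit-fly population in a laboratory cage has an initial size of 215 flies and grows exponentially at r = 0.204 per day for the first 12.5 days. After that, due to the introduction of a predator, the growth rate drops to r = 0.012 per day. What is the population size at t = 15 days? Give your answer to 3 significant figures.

Phase 1: N(12.5) = 215·e^(0.204×12.5) = 215·e^2.55 = 2753.53.
Phase 2 runs for 15 − 12.5 = 2.5 days at r = 0.012.
N(15) = 2753.53·e^(0.012×2.5) = 2753.53·e^0.03 = 2837.38.

2840 flies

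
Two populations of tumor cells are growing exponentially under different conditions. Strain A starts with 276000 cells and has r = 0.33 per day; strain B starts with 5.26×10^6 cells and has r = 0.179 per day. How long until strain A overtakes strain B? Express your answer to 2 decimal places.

Set 276000·e^(0.33t) = 5.26×10^6·e^(0.179t).
e^((0.33 − 0.179)t) = 5.26×10^6/276000 → e^(0.151·t) = 19.058.
0.151·t = ln(19.058) = 2.9475, so t = 2.9475/0.151 = 19.52.

19.52 days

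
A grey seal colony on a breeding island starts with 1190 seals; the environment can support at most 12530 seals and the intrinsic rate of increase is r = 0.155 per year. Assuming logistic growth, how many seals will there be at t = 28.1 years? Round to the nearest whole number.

A = (K − N₀)/N₀ = (12530 − 1190)/1190 = 9.5294.
N(t) = K/(1 + A·e^(−rt)) = 12530/(1 + 9.5294×e^(−0.155×28.1)).
e^(−4.356) = 0.012836; denominator = 1 + 9.5294×0.012836 = 1.1223.
N = 12530/1.1223 = 11164.4.

11164 seals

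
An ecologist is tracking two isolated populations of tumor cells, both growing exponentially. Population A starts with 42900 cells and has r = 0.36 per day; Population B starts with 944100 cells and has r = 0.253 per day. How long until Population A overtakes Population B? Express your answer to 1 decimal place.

Set 42900·e^(0.36t) = 944100·e^(0.253t).
e^((0.36 − 0.253)t) = 944100/42900 → e^(0.107·t) = 22.007.
0.107·t = ln(22.007) = 3.0914, so t = 3.0914/0.107 = 28.891.

28.9 days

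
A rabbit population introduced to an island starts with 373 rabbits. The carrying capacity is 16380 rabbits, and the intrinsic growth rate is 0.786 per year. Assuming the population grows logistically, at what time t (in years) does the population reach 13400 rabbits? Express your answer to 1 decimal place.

6.7 years

A = (K − N₀)/N₀ = (16380 − 373)/373 = 42.914.
Solve 16380/(1 + 42.914·e^(−0.786t)) = 13400: 1 + 42.914·e^(−0.786t) = 1.2224, so e^(−0.786t) = 0.00518215.
−0.786·t = ln(0.00518215) = -5.2625, so t = 5.2625/0.786 = 6.6953.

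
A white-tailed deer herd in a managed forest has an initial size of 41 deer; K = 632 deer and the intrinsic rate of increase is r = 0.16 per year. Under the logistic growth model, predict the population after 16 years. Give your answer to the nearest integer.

A = (K − N₀)/N₀ = (632 − 41)/41 = 14.415.
N(t) = K/(1 + A·e^(−rt)) = 632/(1 + 14.415×e^(−0.16×16)).
e^(−2.56) = 0.077305; denominator = 1 + 14.415×0.077305 = 2.1143.
N = 632/2.1143 = 298.914.

299 deer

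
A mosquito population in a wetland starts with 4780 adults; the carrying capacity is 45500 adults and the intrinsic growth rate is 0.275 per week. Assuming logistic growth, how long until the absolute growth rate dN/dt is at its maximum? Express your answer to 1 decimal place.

7.8 weeks

Logistic growth is fastest at N = K/2 = 22750.
A = (K − N₀)/N₀ = 8.5188. Set K/(1 + A·e^(−rt)) = K/2 → A·e^(−rt) = 1.
e^(−0.275t) = 1/8.5188 = 0.117387, so t = ln(8.5188)/0.275 = 2.1423/0.275 = 7.7901.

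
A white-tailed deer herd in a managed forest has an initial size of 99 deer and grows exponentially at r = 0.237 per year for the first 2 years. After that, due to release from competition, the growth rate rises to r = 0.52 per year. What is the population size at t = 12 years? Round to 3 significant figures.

28800 deer

Phase 1: N(2) = 99·e^(0.237×2) = 99·e^0.474 = 159.034.
Phase 2 runs for 12 − 2 = 10 years at r = 0.52.
N(12) = 159.034·e^(0.52×10) = 159.034·e^5.2 = 28828.5.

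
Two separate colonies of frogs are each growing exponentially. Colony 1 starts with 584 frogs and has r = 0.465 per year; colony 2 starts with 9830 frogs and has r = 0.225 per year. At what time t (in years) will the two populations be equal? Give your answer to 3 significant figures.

Set 584·e^(0.465t) = 9830·e^(0.225t).
e^((0.465 − 0.225)t) = 9830/584 → e^(0.24·t) = 16.832.
0.24·t = ln(16.832) = 2.8233, so t = 2.8233/0.24 = 11.764.

11.8 years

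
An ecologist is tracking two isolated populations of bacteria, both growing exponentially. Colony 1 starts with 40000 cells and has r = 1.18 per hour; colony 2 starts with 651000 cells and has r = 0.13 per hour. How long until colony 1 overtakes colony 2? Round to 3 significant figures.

Set 40000·e^(1.18t) = 651000·e^(0.13t).
e^((1.18 − 0.13)t) = 651000/40000 → e^(1.05·t) = 16.275.
1.05·t = ln(16.275) = 2.7896, so t = 2.7896/1.05 = 2.6568.

2.66 hours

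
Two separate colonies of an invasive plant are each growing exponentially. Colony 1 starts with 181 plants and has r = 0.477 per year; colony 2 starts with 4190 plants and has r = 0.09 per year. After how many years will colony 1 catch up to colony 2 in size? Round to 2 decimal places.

Set 181·e^(0.477t) = 4190·e^(0.09t).
e^((0.477 − 0.09)t) = 4190/181 → e^(0.387·t) = 23.149.
0.387·t = ln(23.149) = 3.142, so t = 3.142/0.387 = 8.1188.

8.12 years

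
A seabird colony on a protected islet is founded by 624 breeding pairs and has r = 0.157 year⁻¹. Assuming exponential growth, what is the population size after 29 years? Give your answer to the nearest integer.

59228 breeding pairs

N(t) = N₀·e^(rt) = 624 × e^(0.157×29) = 624 × e^4.553.
e^4.553 ≈ 94.917, so N ≈ 624 × 94.917 = 59228.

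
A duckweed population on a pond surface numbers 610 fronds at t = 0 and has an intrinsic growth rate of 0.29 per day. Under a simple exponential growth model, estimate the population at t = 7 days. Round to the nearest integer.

N(t) = N₀·e^(rt) = 610 × e^(0.29×7) = 610 × e^2.03.
e^2.03 ≈ 7.6141, so N ≈ 610 × 7.6141 = 4644.59.

4645 fronds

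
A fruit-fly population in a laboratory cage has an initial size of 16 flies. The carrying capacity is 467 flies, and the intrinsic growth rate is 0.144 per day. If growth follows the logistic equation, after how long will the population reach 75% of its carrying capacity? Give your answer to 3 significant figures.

30.8 days

A = (K − N₀)/N₀ = (467 − 16)/16 = 28.188.
Solve 467/(1 + 28.188·e^(−0.144t)) = 350.25: 1 + 28.188·e^(−0.144t) = 1.3333, so e^(−0.144t) = 0.0118256.
−0.144·t = ln(0.0118256) = -4.4375, so t = 4.4375/0.144 = 30.816.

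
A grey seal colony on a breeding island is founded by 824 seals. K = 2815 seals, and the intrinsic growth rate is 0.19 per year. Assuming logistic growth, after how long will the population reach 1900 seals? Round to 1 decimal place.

A = (K − N₀)/N₀ = (2815 − 824)/824 = 2.4163.
Solve 2815/(1 + 2.4163·e^(−0.19t)) = 1900: 1 + 2.4163·e^(−0.19t) = 1.4816, so e^(−0.19t) = 0.199307.
−0.19·t = ln(0.199307) = -1.6129, so t = 1.6129/0.19 = 8.489.

8.5 years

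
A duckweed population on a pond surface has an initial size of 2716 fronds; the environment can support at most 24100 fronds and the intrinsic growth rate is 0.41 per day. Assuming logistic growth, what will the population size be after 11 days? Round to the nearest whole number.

A = (K − N₀)/N₀ = (24100 − 2716)/2716 = 7.8733.
N(t) = K/(1 + A·e^(−rt)) = 24100/(1 + 7.8733×e^(−0.41×11)).
e^(−4.51) = 0.010998; denominator = 1 + 7.8733×0.010998 = 1.0866.
N = 24100/1.0866 = 22179.4.

22179 fronds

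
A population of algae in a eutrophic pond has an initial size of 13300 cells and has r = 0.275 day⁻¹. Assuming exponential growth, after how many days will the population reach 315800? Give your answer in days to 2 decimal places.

Set N₀·e^(rt) = 315800: e^(0.275·t) = 315800/13300 = 23.744.
0.275·t = ln(23.744) = 3.1673, so t = 3.1673/0.275 = 11.518.

11.52 days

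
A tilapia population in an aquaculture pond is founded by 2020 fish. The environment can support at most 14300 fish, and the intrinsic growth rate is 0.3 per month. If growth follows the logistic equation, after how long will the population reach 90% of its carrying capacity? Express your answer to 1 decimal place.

A = (K − N₀)/N₀ = (14300 − 2020)/2020 = 6.0792.
Solve 14300/(1 + 6.0792·e^(−0.3t)) = 12870: 1 + 6.0792·e^(−0.3t) = 1.1111, so e^(−0.3t) = 0.0182772.
−0.3·t = ln(0.0182772) = -4.0021, so t = 4.0021/0.3 = 13.34.

13.3 months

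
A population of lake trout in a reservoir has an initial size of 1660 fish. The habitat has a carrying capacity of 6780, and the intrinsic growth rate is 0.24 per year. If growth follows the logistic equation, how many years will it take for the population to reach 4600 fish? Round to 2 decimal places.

7.80 years

A = (K − N₀)/N₀ = (6780 − 1660)/1660 = 3.0843.
Solve 6780/(1 + 3.0843·e^(−0.24t)) = 4600: 1 + 3.0843·e^(−0.24t) = 1.4739, so e^(−0.24t) = 0.153651.
−0.24·t = ln(0.153651) = -1.8731, so t = 1.8731/0.24 = 7.8045.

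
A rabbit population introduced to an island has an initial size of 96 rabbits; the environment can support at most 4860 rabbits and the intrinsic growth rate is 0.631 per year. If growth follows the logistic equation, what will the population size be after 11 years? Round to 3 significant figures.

4640 rabbits

A = (K − N₀)/N₀ = (4860 − 96)/96 = 49.625.
N(t) = K/(1 + A·e^(−rt)) = 4860/(1 + 49.625×e^(−0.631×11)).
e^(−6.941) = 0.0009673; denominator = 1 + 49.625×0.0009673 = 1.048.
N = 4860/1.048 = 4637.39.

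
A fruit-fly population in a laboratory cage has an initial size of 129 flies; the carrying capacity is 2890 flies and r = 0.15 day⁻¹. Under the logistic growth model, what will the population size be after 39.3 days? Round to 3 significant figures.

2730 flies

A = (K − N₀)/N₀ = (2890 − 129)/129 = 21.403.
N(t) = K/(1 + A·e^(−rt)) = 2890/(1 + 21.403×e^(−0.15×39.3)).
e^(−5.895) = 0.0027532; denominator = 1 + 21.403×0.0027532 = 1.0589.
N = 2890/1.0589 = 2729.18.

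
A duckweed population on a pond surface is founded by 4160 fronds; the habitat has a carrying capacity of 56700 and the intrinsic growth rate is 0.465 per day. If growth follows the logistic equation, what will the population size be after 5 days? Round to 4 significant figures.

A = (K − N₀)/N₀ = (56700 − 4160)/4160 = 12.63.
N(t) = K/(1 + A·e^(−rt)) = 56700/(1 + 12.63×e^(−0.465×5)).
e^(−2.325) = 0.097783; denominator = 1 + 12.63×0.097783 = 2.235.
N = 56700/2.235 = 25369.3.

25370 fronds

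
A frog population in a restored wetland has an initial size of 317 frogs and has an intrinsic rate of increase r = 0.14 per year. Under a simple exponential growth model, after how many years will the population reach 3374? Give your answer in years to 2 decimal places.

16.89 years

Set N₀·e^(rt) = 3374: e^(0.14·t) = 3374/317 = 10.644.
0.14·t = ln(10.644) = 2.365, so t = 2.365/0.14 = 16.893.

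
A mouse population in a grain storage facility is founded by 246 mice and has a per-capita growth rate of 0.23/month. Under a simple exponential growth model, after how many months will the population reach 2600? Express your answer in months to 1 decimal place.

Set N₀·e^(rt) = 2600: e^(0.23·t) = 2600/246 = 10.569.
0.23·t = ln(10.569) = 2.3579, so t = 2.3579/0.23 = 10.252.

10.3 months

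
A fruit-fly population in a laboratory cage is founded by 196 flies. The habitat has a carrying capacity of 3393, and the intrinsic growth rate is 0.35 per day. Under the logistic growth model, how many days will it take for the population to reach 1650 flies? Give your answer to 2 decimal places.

7.82 days

A = (K − N₀)/N₀ = (3393 − 196)/196 = 16.311.
Solve 3393/(1 + 16.311·e^(−0.35t)) = 1650: 1 + 16.311·e^(−0.35t) = 2.0564, so e^(−0.35t) = 0.064763.
−0.35·t = ln(0.064763) = -2.737, so t = 2.737/0.35 = 7.8201.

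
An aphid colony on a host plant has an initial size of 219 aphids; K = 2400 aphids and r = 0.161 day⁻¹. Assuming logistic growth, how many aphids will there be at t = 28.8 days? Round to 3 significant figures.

A = (K − N₀)/N₀ = (2400 − 219)/219 = 9.9589.
N(t) = K/(1 + A·e^(−rt)) = 2400/(1 + 9.9589×e^(−0.161×28.8)).
e^(−4.637) = 0.0096887; denominator = 1 + 9.9589×0.0096887 = 1.0965.
N = 2400/1.0965 = 2188.81.

2190 aphids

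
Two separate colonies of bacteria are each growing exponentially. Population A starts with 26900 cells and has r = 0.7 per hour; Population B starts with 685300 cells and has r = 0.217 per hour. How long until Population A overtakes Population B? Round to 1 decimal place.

6.7 hours

Set 26900·e^(0.7t) = 685300·e^(0.217t).
e^((0.7 − 0.217)t) = 685300/26900 → e^(0.483·t) = 25.476.
0.483·t = ln(25.476) = 3.2377, so t = 3.2377/0.483 = 6.7034.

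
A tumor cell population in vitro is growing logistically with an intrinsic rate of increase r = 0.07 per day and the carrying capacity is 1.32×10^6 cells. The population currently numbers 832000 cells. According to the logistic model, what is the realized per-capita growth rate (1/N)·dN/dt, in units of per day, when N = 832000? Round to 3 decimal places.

(1/N)·dN/dt = r(1 − N/K) = 0.07 × (1 − 832000/1.32×10^6).
= 0.07 × 0.3697 = 0.025879.

0.026 per day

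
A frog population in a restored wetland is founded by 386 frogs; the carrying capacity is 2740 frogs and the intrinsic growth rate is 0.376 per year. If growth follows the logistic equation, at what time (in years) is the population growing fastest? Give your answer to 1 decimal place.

Logistic growth is fastest at N = K/2 = 1370.
A = (K − N₀)/N₀ = 6.0984. Set K/(1 + A·e^(−rt)) = K/2 → A·e^(−rt) = 1.
e^(−0.376t) = 1/6.0984 = 0.163976, so t = ln(6.0984)/0.376 = 1.808/0.376 = 4.8086.

4.8 years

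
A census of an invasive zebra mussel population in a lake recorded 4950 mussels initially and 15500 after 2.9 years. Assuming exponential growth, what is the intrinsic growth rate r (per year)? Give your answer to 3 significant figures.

0.394 per year

From N(t) = N₀·e^(rt): e^(r·2.9) = 15500/4950 = 3.1313.
r·2.9 = ln(3.1313) = 1.1415, so r = 1.1415/2.9 = 0.3936.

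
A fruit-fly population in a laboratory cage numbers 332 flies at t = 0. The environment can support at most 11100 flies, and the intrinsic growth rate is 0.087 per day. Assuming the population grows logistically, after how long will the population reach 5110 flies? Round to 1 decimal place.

A = (K − N₀)/N₀ = (11100 − 332)/332 = 32.434.
Solve 11100/(1 + 32.434·e^(−0.087t)) = 5110: 1 + 32.434·e^(−0.087t) = 2.1722, so e^(−0.087t) = 0.0361417.
−0.087·t = ln(0.0361417) = -3.3203, so t = 3.3203/0.087 = 38.164.

38.2 days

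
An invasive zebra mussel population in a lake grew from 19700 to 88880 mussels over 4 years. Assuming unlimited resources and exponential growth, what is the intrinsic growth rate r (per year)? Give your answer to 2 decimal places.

0.38 per year

From N(t) = N₀·e^(rt): e^(r·4) = 88880/19700 = 4.5117.
r·4 = ln(4.5117) = 1.5067, so r = 1.5067/4 = 0.37667.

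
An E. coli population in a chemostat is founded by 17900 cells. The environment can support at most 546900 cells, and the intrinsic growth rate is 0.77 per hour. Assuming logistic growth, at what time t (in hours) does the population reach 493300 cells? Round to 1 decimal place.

7.3 hours

A = (K − N₀)/N₀ = (546900 − 17900)/17900 = 29.553.
Solve 546900/(1 + 29.553·e^(−0.77t)) = 493300: 1 + 29.553·e^(−0.77t) = 1.1087, so e^(−0.77t) = 0.00367664.
−0.77·t = ln(0.00367664) = -5.6058, so t = 5.6058/0.77 = 7.2802.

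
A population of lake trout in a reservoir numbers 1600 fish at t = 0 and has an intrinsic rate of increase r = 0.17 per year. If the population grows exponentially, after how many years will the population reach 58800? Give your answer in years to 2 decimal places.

Set N₀·e^(rt) = 58800: e^(0.17·t) = 58800/1600 = 36.75.
0.17·t = ln(36.75) = 3.6041, so t = 3.6041/0.17 = 21.201.

21.20 years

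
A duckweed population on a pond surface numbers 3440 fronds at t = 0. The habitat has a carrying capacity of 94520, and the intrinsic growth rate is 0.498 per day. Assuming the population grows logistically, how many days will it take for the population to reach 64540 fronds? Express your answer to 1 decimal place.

8.1 days

A = (K − N₀)/N₀ = (94520 − 3440)/3440 = 26.477.
Solve 94520/(1 + 26.477·e^(−0.498t)) = 64540: 1 + 26.477·e^(−0.498t) = 1.4645, so e^(−0.498t) = 0.0175444.
−0.498·t = ln(0.0175444) = -4.043, so t = 4.043/0.498 = 8.1185.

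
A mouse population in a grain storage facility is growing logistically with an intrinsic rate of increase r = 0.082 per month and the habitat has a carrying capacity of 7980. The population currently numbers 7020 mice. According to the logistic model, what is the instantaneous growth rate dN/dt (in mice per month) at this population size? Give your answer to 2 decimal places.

69.25 mice per month

dN/dt = rN(1 − N/K) = 0.082 × 7020 × (1 − 7020/7980).
1 − 7020/7980 = 0.1203; dN/dt = 0.082 × 7020 × 0.1203 = 69.25.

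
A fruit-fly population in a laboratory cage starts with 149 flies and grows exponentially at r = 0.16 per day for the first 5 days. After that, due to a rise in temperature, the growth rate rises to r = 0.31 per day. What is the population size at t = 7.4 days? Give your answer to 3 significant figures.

698 flies

Phase 1: N(5) = 149·e^(0.16×5) = 149·e^0.8 = 331.606.
Phase 2 runs for 7.4 − 5 = 2.4 days at r = 0.31.
N(7.4) = 331.606·e^(0.31×2.4) = 331.606·e^0.744 = 697.81.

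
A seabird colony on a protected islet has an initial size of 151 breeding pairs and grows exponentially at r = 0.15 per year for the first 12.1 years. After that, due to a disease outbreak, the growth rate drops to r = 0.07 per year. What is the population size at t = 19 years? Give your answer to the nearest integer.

Phase 1: N(12.1) = 151·e^(0.15×12.1) = 151·e^1.815 = 927.303.
Phase 2 runs for 19 − 12.1 = 6.9 years at r = 0.07.
N(19) = 927.303·e^(0.07×6.9) = 927.303·e^0.483 = 1503.09.

1503 breeding pairs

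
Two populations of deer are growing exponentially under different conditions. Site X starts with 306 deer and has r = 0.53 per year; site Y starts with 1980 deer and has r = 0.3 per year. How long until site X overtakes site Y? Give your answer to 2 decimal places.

Set 306·e^(0.53t) = 1980·e^(0.3t).
e^((0.53 − 0.3)t) = 1980/306 → e^(0.23·t) = 6.4706.
0.23·t = ln(6.4706) = 1.8673, so t = 1.8673/0.23 = 8.1186.

8.12 years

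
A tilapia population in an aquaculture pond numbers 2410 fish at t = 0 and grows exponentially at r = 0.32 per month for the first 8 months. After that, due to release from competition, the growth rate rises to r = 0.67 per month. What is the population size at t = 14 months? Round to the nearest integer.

1736500 fish

Phase 1: N(8) = 2410·e^(0.32×8) = 2410·e^2.56 = 31175.3.
Phase 2 runs for 14 − 8 = 6 months at r = 0.67.
N(14) = 31175.3·e^(0.67×6) = 31175.3·e^4.02 = 1.7365×10^6.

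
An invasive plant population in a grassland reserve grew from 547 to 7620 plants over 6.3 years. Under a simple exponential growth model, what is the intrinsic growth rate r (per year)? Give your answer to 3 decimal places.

0.418 per year

From N(t) = N₀·e^(rt): e^(r·6.3) = 7620/547 = 13.931.
r·6.3 = ln(13.931) = 2.6341, so r = 2.6341/6.3 = 0.41811.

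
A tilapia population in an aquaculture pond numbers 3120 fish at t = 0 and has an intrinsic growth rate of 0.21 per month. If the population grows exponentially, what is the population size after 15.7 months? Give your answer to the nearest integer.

84338 fish

N(t) = N₀·e^(rt) = 3120 × e^(0.21×15.7) = 3120 × e^3.297.
e^3.297 ≈ 27.031, so N ≈ 3120 × 27.031 = 84338.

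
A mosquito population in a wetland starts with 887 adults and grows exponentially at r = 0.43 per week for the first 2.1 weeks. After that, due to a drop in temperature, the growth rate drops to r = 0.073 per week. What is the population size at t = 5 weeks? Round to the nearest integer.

Phase 1: N(2.1) = 887·e^(0.43×2.1) = 887·e^0.903 = 2188.22.
Phase 2 runs for 5 − 2.1 = 2.9 weeks at r = 0.073.
N(5) = 2188.22·e^(0.073×2.9) = 2188.22·e^0.2117 = 2704.16.

2704 adults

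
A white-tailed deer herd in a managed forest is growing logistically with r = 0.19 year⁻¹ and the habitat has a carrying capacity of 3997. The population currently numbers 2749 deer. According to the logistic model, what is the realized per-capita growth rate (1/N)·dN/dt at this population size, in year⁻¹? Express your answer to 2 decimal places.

0.06 per year

(1/N)·dN/dt = r(1 − N/K) = 0.19 × (1 − 2749/3997).
= 0.19 × 0.31223 = 0.059324.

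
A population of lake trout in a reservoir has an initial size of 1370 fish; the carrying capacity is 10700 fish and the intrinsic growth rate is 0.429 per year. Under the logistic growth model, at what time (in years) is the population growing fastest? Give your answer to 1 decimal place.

Logistic growth is fastest at N = K/2 = 5350.
A = (K − N₀)/N₀ = 6.8102. Set K/(1 + A·e^(−rt)) = K/2 → A·e^(−rt) = 1.
e^(−0.429t) = 1/6.8102 = 0.146838, so t = ln(6.8102)/0.429 = 1.9184/0.429 = 4.4719.

4.5 years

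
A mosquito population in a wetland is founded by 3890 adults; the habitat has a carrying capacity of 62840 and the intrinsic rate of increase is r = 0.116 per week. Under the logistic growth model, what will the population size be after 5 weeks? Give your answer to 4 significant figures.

A = (K − N₀)/N₀ = (62840 − 3890)/3890 = 15.154.
N(t) = K/(1 + A·e^(−rt)) = 62840/(1 + 15.154×e^(−0.116×5)).
e^(−0.58) = 0.5599; denominator = 1 + 15.154×0.5599 = 9.4848.
N = 62840/9.4848 = 6625.31.

6625 adults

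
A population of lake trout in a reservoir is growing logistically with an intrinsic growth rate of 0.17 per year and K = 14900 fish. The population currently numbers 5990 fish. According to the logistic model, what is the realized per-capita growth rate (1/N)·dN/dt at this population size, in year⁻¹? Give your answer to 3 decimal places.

(1/N)·dN/dt = r(1 − N/K) = 0.17 × (1 − 5990/14900).
= 0.17 × 0.59799 = 0.10166.

0.102 per year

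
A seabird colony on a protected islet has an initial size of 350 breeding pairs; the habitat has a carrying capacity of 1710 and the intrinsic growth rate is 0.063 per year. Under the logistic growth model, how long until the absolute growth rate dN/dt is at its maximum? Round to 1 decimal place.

21.5 years

Logistic growth is fastest at N = K/2 = 855.
A = (K − N₀)/N₀ = 3.8857. Set K/(1 + A·e^(−rt)) = K/2 → A·e^(−rt) = 1.
e^(−0.063t) = 1/3.8857 = 0.257353, so t = ln(3.8857)/0.063 = 1.3573/0.063 = 21.545.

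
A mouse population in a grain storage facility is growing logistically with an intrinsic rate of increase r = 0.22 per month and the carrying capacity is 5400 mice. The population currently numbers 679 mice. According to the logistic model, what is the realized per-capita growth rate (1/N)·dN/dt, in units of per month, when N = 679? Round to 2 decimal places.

0.19 per month

(1/N)·dN/dt = r(1 − N/K) = 0.22 × (1 − 679/5400).
= 0.22 × 0.87426 = 0.19234.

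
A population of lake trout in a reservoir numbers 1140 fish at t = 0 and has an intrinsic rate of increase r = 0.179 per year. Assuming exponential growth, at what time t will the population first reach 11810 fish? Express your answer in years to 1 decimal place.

13.1 years

Set N₀·e^(rt) = 11810: e^(0.179·t) = 11810/1140 = 10.36.
0.179·t = ln(10.36) = 2.3379, so t = 2.3379/0.179 = 13.061.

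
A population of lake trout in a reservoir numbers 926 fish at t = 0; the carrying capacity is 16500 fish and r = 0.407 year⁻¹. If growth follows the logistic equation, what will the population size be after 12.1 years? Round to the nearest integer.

A = (K − N₀)/N₀ = (16500 − 926)/926 = 16.819.
N(t) = K/(1 + A·e^(−rt)) = 16500/(1 + 16.819×e^(−0.407×12.1)).
e^(−4.925) = 0.0072649; denominator = 1 + 16.819×0.0072649 = 1.1222.
N = 16500/1.1222 = 14703.5.

14703 fish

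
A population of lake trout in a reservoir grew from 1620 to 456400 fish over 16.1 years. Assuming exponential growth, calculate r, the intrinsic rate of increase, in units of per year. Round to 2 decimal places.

From N(t) = N₀·e^(rt): e^(r·16.1) = 456400/1620 = 281.73.
r·16.1 = ln(281.73) = 5.6409, so r = 5.6409/16.1 = 0.35037.

0.35 per year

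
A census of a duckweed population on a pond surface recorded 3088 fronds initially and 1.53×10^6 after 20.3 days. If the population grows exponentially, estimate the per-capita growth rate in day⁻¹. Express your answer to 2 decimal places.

0.31 per day

From N(t) = N₀·e^(rt): e^(r·20.3) = 1.53×10^6/3088 = 495.47.
r·20.3 = ln(495.47) = 6.2055, so r = 6.2055/20.3 = 0.30569.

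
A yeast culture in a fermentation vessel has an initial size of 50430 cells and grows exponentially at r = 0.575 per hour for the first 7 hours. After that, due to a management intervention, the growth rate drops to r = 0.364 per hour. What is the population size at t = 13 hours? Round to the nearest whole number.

25073988 cells

Phase 1: N(7) = 50430·e^(0.575×7) = 50430·e^4.025 = 2.823087×10^6.
Phase 2 runs for 13 − 7 = 6 hours at r = 0.364.
N(13) = 2.823087×10^6·e^(0.364×6) = 2.823087×10^6·e^2.184 = 2.507399×10^7.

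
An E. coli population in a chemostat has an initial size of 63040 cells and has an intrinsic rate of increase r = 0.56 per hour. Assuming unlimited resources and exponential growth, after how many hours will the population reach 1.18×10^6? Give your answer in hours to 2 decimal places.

5.23 hours

Set N₀·e^(rt) = 1.18×10^6: e^(0.56·t) = 1.18×10^6/63040 = 18.718.
0.56·t = ln(18.718) = 2.9295, so t = 2.9295/0.56 = 5.2313.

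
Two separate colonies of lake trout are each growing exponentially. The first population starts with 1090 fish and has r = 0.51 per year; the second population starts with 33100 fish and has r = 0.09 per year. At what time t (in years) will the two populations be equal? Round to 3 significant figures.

8.13 years

Set 1090·e^(0.51t) = 33100·e^(0.09t).
e^((0.51 − 0.09)t) = 33100/1090 → e^(0.42·t) = 30.367.
0.42·t = ln(30.367) = 3.4134, so t = 3.4134/0.42 = 8.127.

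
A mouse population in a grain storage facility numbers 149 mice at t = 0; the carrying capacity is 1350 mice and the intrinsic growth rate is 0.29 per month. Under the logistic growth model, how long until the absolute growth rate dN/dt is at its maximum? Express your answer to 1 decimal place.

7.2 months

Logistic growth is fastest at N = K/2 = 675.
A = (K − N₀)/N₀ = 8.0604. Set K/(1 + A·e^(−rt)) = K/2 → A·e^(−rt) = 1.
e^(−0.29t) = 1/8.0604 = 0.124063, so t = ln(8.0604)/0.29 = 2.087/0.29 = 7.1964.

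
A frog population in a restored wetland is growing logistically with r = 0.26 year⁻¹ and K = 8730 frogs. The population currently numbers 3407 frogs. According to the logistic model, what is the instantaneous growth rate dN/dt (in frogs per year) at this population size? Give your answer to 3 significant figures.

dN/dt = rN(1 − N/K) = 0.26 × 3407 × (1 − 3407/8730).
1 − 3407/8730 = 0.60974; dN/dt = 0.26 × 3407 × 0.60974 = 540.12.

540 frogs per year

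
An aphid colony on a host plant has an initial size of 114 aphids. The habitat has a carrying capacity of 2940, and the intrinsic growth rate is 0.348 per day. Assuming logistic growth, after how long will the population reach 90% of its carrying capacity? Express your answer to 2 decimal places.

A = (K − N₀)/N₀ = (2940 − 114)/114 = 24.789.
Solve 2940/(1 + 24.789·e^(−0.348t)) = 2646: 1 + 24.789·e^(−0.348t) = 1.1111, so e^(−0.348t) = 0.00448219.
−0.348·t = ln(0.00448219) = -5.4076, so t = 5.4076/0.348 = 15.539.

15.54 days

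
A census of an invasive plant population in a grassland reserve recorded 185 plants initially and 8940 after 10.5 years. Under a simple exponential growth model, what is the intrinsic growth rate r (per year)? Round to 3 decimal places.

From N(t) = N₀·e^(rt): e^(r·10.5) = 8940/185 = 48.324.
r·10.5 = ln(48.324) = 3.8779, so r = 3.8779/10.5 = 0.36933.

0.369 per year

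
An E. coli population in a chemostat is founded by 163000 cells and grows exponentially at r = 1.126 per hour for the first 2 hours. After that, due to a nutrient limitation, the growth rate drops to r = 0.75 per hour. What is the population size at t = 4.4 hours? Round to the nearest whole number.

Phase 1: N(2) = 163000·e^(1.126×2) = 163000·e^2.252 = 1.549597×10^6.
Phase 2 runs for 4.4 − 2 = 2.4 hours at r = 0.75.
N(4.4) = 1.549597×10^6·e^(0.75×2.4) = 1.549597×10^6·e^1.8 = 9.374516×10^6.

9374516 cells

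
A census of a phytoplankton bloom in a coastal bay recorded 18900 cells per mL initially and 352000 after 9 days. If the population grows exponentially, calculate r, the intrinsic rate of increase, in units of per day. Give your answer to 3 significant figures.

From N(t) = N₀·e^(rt): e^(r·9) = 352000/18900 = 18.624.
r·9 = ln(18.624) = 2.9245, so r = 2.9245/9 = 0.32494.

0.325 per day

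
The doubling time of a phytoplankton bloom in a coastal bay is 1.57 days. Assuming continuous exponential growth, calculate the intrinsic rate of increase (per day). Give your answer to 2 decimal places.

0.44 per day

r = ln(2)/t_d = 0.6931/1.57 = 0.4415.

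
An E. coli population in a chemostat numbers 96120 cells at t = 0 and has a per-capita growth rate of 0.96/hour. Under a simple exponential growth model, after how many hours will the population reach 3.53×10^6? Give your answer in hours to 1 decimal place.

Set N₀·e^(rt) = 3.53×10^6: e^(0.96·t) = 3.53×10^6/96120 = 36.725.
0.96·t = ln(36.725) = 3.6035, so t = 3.6035/0.96 = 3.7536.

3.8 hours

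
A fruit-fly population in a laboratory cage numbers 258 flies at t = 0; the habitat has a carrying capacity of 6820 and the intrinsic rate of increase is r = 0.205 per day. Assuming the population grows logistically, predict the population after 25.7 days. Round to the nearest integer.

A = (K − N₀)/N₀ = (6820 − 258)/258 = 25.434.
N(t) = K/(1 + A·e^(−rt)) = 6820/(1 + 25.434×e^(−0.205×25.7)).
e^(−5.268) = 0.0051513; denominator = 1 + 25.434×0.0051513 = 1.131.
N = 6820/1.131 = 6029.96.

6030 flies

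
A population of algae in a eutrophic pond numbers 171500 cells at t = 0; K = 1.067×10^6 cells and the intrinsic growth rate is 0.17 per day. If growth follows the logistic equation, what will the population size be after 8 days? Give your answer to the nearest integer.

455949 cells

A = (K − N₀)/N₀ = (1.067×10^6 − 171500)/171500 = 5.2216.
N(t) = K/(1 + A·e^(−rt)) = 1.067×10^6/(1 + 5.2216×e^(−0.17×8)).
e^(−1.36) = 0.25666; denominator = 1 + 5.2216×0.25666 = 2.3402.
N = 1.067×10^6/2.3402 = 455949.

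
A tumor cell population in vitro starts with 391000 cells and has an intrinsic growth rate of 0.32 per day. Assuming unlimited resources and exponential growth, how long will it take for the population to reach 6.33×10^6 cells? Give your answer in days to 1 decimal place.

Set N₀·e^(rt) = 6.33×10^6: e^(0.32·t) = 6.33×10^6/391000 = 16.189.
0.32·t = ln(16.189) = 2.7843, so t = 2.7843/0.32 = 8.7011.

8.7 days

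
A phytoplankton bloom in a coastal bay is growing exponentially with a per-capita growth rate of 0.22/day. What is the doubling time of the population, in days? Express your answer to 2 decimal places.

3.15 days

Doubling time t_d = ln(2)/r = 0.6931/0.22 = 3.1507.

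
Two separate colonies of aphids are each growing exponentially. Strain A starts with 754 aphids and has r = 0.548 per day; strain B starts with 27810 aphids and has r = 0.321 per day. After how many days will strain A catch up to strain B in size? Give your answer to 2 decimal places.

Set 754·e^(0.548t) = 27810·e^(0.321t).
e^((0.548 − 0.321)t) = 27810/754 → e^(0.227·t) = 36.883.
0.227·t = ln(36.883) = 3.6078, so t = 3.6078/0.227 = 15.893.

15.89 days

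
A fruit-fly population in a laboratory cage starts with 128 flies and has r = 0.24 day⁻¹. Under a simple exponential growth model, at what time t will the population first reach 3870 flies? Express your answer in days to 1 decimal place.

Set N₀·e^(rt) = 3870: e^(0.24·t) = 3870/128 = 30.234.
0.24·t = ln(30.234) = 3.409, so t = 3.409/0.24 = 14.204.

14.2 days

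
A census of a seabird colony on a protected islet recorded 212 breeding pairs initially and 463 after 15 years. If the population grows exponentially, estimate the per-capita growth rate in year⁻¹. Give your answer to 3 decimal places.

0.052 per year

From N(t) = N₀·e^(rt): e^(r·15) = 463/212 = 2.184.
r·15 = ln(2.184) = 0.78114, so r = 0.78114/15 = 0.052076.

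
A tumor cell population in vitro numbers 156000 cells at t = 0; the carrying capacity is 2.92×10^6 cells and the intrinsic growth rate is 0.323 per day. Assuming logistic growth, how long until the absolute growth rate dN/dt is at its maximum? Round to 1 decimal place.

8.9 days

Logistic growth is fastest at N = K/2 = 1.46×10^6.
A = (K − N₀)/N₀ = 17.718. Set K/(1 + A·e^(−rt)) = K/2 → A·e^(−rt) = 1.
e^(−0.323t) = 1/17.718 = 0.0564399, so t = ln(17.718)/0.323 = 2.8746/0.323 = 8.8996.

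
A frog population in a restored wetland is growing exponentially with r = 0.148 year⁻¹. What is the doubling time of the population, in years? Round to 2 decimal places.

4.68 years

Doubling time t_d = ln(2)/r = 0.6931/0.148 = 4.6834.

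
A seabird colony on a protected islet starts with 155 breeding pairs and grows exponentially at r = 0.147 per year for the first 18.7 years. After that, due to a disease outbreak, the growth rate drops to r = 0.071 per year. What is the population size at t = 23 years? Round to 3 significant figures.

3290 breeding pairs

Phase 1: N(18.7) = 155·e^(0.147×18.7) = 155·e^2.749 = 2421.94.
Phase 2 runs for 23 − 18.7 = 4.3 years at r = 0.071.
N(23) = 2421.94·e^(0.071×4.3) = 2421.94·e^0.3053 = 3286.65.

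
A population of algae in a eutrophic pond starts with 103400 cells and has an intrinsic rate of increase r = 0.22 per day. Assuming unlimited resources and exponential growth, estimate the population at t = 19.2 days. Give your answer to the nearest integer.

7062857 cells

N(t) = N₀·e^(rt) = 103400 × e^(0.22×19.2) = 103400 × e^4.224.
e^4.224 ≈ 68.306, so N ≈ 103400 × 68.306 = 7.062857×10^6.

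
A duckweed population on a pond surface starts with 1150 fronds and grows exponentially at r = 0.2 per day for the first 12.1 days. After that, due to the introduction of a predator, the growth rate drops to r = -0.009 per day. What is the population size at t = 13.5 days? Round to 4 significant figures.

Phase 1: N(12.1) = 1150·e^(0.2×12.1) = 1150·e^2.42 = 12932.7.
Phase 2 runs for 13.5 − 12.1 = 1.4 days at r = -0.009.
N(13.5) = 12932.7·e^(-0.009×1.4) = 12932.7·e^-0.0126 = 12770.8.

12770 fronds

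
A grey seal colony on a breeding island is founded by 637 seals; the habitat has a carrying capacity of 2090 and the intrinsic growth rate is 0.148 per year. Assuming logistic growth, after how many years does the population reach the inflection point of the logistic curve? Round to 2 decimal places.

5.57 years

Logistic growth is fastest at N = K/2 = 1045.
A = (K − N₀)/N₀ = 2.281. Set K/(1 + A·e^(−rt)) = K/2 → A·e^(−rt) = 1.
e^(−0.148t) = 1/2.281 = 0.438403, so t = ln(2.281)/0.148 = 0.82462/0.148 = 5.5717.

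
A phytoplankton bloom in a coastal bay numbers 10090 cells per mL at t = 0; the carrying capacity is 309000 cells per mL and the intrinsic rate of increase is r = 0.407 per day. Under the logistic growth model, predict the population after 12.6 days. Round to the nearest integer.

A = (K − N₀)/N₀ = (309000 − 10090)/10090 = 29.624.
N(t) = K/(1 + A·e^(−rt)) = 309000/(1 + 29.624×e^(−0.407×12.6)).
e^(−5.128) = 0.0059272; denominator = 1 + 29.624×0.0059272 = 1.1756.
N = 309000/1.1756 = 262847.

262847 cells per mL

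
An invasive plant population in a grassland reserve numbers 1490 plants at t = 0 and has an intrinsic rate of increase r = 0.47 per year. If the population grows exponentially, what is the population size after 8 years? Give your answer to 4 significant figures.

N(t) = N₀·e^(rt) = 1490 × e^(0.47×8) = 1490 × e^3.76.
e^3.76 ≈ 42.948, so N ≈ 1490 × 42.948 = 63993.2.

63990 plants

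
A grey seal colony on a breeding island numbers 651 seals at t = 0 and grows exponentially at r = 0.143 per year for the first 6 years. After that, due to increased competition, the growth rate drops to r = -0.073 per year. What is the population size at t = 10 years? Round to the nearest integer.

1147 seals

Phase 1: N(6) = 651·e^(0.143×6) = 651·e^0.858 = 1535.34.
Phase 2 runs for 10 − 6 = 4 years at r = -0.073.
N(10) = 1535.34·e^(-0.073×4) = 1535.34·e^-0.292 = 1146.55.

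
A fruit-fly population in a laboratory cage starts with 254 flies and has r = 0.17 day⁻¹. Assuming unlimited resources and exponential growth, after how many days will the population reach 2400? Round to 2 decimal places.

Set N₀·e^(rt) = 2400: e^(0.17·t) = 2400/254 = 9.4488.
0.17·t = ln(9.4488) = 2.2459, so t = 2.2459/0.17 = 13.211.

13.21 days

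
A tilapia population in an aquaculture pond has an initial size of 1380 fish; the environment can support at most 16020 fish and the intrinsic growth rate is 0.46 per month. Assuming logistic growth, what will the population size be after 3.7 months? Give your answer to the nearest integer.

A = (K − N₀)/N₀ = (16020 − 1380)/1380 = 10.609.
N(t) = K/(1 + A·e^(−rt)) = 16020/(1 + 10.609×e^(−0.46×3.7)).
e^(−1.702) = 0.18232; denominator = 1 + 10.609×0.18232 = 2.9342.
N = 16020/2.9342 = 5459.82.

5460 fish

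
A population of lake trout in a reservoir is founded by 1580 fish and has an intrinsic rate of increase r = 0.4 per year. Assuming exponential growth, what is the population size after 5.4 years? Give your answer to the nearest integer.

N(t) = N₀·e^(rt) = 1580 × e^(0.4×5.4) = 1580 × e^2.16.
e^2.16 ≈ 8.6711, so N ≈ 1580 × 8.6711 = 13700.4.

13700 fish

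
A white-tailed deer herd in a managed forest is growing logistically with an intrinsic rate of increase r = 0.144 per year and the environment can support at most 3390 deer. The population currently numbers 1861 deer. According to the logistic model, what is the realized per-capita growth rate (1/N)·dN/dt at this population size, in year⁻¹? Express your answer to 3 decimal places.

0.065 per year

(1/N)·dN/dt = r(1 − N/K) = 0.144 × (1 − 1861/3390).
= 0.144 × 0.45103 = 0.064949.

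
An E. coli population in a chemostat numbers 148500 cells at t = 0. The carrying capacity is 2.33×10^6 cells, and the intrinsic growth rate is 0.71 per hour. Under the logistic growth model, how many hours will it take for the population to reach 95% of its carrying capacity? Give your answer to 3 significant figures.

7.93 hours

A = (K − N₀)/N₀ = (2.33×10^6 − 148500)/148500 = 14.69.
Solve 2.33×10^6/(1 + 14.69·e^(−0.71t)) = 2.2135×10^6: 1 + 14.69·e^(−0.71t) = 1.0526, so e^(−0.71t) = 0.00358276.
−0.71·t = ln(0.00358276) = -5.6316, so t = 5.6316/0.71 = 7.9319.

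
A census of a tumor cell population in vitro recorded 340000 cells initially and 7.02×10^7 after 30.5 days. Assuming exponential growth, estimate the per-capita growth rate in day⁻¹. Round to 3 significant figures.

0.175 per day

From N(t) = N₀·e^(rt): e^(r·30.5) = 7.02×10^7/340000 = 206.47.
r·30.5 = ln(206.47) = 5.3302, so r = 5.3302/30.5 = 0.17476.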